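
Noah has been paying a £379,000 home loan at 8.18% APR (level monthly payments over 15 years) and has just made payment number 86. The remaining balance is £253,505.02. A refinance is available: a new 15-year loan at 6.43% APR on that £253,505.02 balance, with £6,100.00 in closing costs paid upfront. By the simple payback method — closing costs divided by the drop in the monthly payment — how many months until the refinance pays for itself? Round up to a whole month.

5 months

Current payment = 379,000 × 8.18%/12 / (1 − (1+0.0068167)^−180) = £3,661.41.
Refinanced payment = 253,505.02 × 0.0053583 / (1 − (1+0.0053583)^−180) = £2,198.56.
Monthly savings = £3,661.41 − £2,198.56 = £1,462.85.
Break-even = £6,100.00 / £1,462.85 = 4.17 → 5 months.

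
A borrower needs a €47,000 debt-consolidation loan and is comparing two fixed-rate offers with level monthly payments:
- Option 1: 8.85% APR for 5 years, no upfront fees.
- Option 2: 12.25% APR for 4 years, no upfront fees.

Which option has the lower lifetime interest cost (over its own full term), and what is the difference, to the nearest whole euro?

Option 1 by €1,353

Option 1: monthly rate = 8.85%/12 = 0.0073750; payment = 47,000 × 0.0073750 / (1 − (1+0.0073750)^−60) = €972.22.
Total interest on Option 1 = 60 × €972.22 − €47,000 = €11,333.20.
Option 2: monthly rate = 12.25%/12 = 0.0102083; payment = 47,000 × 0.0102083 / (1 − (1+0.0102083)^−48) = €1,243.47.
Total interest on Option 2 = 48 × €1,243.47 − €47,000 = €12,686.56.
Option 1 is lower by €1,353.36.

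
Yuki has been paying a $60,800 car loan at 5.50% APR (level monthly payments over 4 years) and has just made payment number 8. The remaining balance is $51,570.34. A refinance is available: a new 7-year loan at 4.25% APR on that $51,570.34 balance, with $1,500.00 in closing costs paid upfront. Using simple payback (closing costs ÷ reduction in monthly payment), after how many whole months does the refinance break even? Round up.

3 months

Current payment = 60,800 × 5.5%/12 / (1 − (1+0.0045833)^−48) = $1,413.99.
Refinanced payment = 51,570.34 × 0.0035417 / (1 − (1+0.0035417)^−84) = $710.86.
Monthly savings = $1,413.99 − $710.86 = $703.13.
Break-even = $1,500.00 / $703.13 = 2.13 → 3 months.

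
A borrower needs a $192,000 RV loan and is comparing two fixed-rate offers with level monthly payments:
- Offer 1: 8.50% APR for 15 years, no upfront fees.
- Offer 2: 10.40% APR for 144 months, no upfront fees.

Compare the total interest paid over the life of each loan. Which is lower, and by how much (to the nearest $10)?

Offer 2 by $3,490

Offer 1: monthly rate = 8.5%/12 = 0.0070833; payment = 192,000 × 0.0070833 / (1 − (1+0.0070833)^−180) = $1,890.70.
Total interest on Offer 1 = 180 × $1,890.70 − $192,000 = $148,326.00.
Offer 2: at 10.40% the monthly rate is 0.0086667, so the payment is 192,000 × 0.0086667 / (1 − 1.0086667^−144) = $2,339.14.
Total interest on Offer 2 = 144 × $2,339.14 − $192,000 = $144,836.16.
Offer 2 is lower by $3,489.84.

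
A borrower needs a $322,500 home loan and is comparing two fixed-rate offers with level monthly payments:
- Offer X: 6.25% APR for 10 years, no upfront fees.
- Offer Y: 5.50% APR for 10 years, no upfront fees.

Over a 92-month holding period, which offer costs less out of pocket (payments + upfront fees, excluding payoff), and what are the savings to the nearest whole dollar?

Offer Y by $11,138

Offer X: at 6.25% the monthly rate is 0.0052083, so the payment is 322,500 × 0.0052083 / (1 − 1.0052083^−120) = $3,621.03.
Offer Y: monthly rate = 5.5%/12 = 0.0045833; payment = 322,500 × 0.0045833 / (1 − (1+0.0045833)^−120) = $3,499.97.
Over 92 months: Offer X costs 92 × $3,621.03 = $333,134.76; Offer Y costs 92 × $3,499.97 = $321,997.24.
Offer Y is cheaper by $333,134.76 − $321,997.24 = $11,137.52.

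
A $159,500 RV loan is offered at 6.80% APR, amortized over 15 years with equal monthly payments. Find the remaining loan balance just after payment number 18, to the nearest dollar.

With monthly rate i = 6.8%/12 = 0.0056667, the balance after k of n payments is P · [(1+i)^n − (1+i)^k] / [(1+i)^n − 1].
(1+0.0056667)^180 = 2.76522186 and (1+0.0056667)^18 = 1.10706469, so the balance is 159,500 × (2.76522186 − 1.10706469) / (2.76522186 − 1) = $149,825.97.

$149,826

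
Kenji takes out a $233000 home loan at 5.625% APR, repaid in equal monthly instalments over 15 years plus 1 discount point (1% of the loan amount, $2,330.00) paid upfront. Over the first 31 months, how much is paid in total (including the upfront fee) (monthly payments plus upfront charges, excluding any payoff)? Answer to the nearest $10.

$61,830

Monthly rate = 5.625%/12 = 0.0046875; payment = 233,000 × 0.0046875 / (1 − (1+0.0046875)^−180) = $1,919.29.
Total outlay = 31 × $1,919.29 + $2,330.00 = $61,827.99.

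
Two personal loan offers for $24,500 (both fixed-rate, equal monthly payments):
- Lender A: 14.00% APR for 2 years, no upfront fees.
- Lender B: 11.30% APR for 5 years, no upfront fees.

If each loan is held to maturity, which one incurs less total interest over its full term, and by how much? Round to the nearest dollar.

Lender A: monthly rate = 14%/12 = 0.0116667; payment = 24,500 × 0.0116667 / (1 − (1+0.0116667)^−24) = $1,176.32.
Total interest on Lender A = 24 × $1,176.32 − $24,500 = $3,731.68.
Lender B: monthly rate = 11.3%/12 = 0.0094167; payment = 24,500 × 0.0094167 / (1 − (1+0.0094167)^−60) = $536.36.
Total interest on Lender B = 60 × $536.36 − $24,500 = $7,681.60.
Lender A is lower by $3,949.92.

Lender A by $3,950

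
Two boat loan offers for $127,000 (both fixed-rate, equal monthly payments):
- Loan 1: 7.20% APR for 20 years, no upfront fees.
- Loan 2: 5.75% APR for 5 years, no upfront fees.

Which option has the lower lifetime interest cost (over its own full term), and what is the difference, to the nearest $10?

Loan 1: at 7.20% the monthly rate is 0.0060000, so the payment is 127,000 × 0.0060000 / (1 − 1.0060000^−240) = $999.93.
Total interest on Loan 1 = 240 × $999.93 − $127,000 = $112,983.20.
Loan 2: monthly rate = 5.75%/12 = 0.0047917; payment = 127,000 × 0.0047917 / (1 − (1+0.0047917)^−60) = $2,440.53.
Total interest on Loan 2 = 60 × $2,440.53 − $127,000 = $19,431.80.
Loan 2 is lower by $93,551.40.

Loan 2 by $93,550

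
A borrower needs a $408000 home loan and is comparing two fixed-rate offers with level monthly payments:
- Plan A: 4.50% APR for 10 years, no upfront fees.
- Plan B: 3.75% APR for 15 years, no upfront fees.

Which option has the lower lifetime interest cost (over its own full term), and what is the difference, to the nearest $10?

Plan A by $26,660

Plan A: monthly rate = 4.5%/12 = 0.0037500; payment = 408,000 × 0.0037500 / (1 − (1+0.0037500)^−120) = $4,228.45.
Total interest on Plan A = 120 × $4,228.45 − $408,000 = $99,414.00.
Plan B: monthly rate = 3.75%/12 = 0.0031250; payment = 408,000 × 0.0031250 / (1 − (1+0.0031250)^−180) = $2,967.07.
Total interest on Plan B = 180 × $2,967.07 − $408,000 = $126,072.60.
Plan A is lower by $26,658.60.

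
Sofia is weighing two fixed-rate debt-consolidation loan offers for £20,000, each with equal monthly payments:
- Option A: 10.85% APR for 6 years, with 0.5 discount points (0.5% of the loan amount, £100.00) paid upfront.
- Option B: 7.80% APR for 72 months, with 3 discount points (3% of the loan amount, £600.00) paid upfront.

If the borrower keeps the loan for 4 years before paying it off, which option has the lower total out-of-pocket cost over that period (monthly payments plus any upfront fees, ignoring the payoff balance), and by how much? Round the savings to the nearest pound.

Option A: at 10.85% the monthly rate is 0.0090417, so the payment is 20,000 × 0.0090417 / (1 − 1.0090417^−72) = £379.15.
Option B: monthly rate = 7.8%/12 = 0.0065000; payment = 20,000 × 0.0065000 / (1 − (1+0.0065000)^−72) = £348.71.
Over 48 months: Option A costs 48 × £379.15 + £100.00 = £18,299.20; Option B costs 48 × £348.71 + £600.00 = £17,338.08.
Option B is cheaper by £18,299.20 − £17,338.08 = £961.12.

Option B by £961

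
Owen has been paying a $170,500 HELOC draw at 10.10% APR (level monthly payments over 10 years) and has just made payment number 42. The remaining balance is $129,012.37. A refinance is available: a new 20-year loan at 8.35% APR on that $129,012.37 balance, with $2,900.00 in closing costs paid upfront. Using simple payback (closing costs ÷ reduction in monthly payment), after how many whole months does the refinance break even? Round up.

Current payment = 170,500 × 10.1%/12 / (1 − (1+0.0084167)^−120) = $2,262.62.
Refinanced payment = 129,012.37 × 0.0069583 / (1 − (1+0.0069583)^−240) = $1,107.38.
Monthly savings = $2,262.62 − $1,107.38 = $1,155.24.
Break-even = $2,900.00 / $1,155.24 = 2.51 → 3 months.

3 months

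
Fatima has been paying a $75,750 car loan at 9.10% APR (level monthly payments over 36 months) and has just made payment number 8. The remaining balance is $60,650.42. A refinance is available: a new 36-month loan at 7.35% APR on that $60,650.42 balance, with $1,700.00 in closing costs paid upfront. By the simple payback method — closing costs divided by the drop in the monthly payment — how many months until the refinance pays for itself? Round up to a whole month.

4 months

Current payment = 75,750 × 9.1%/12 / (1 − (1+0.0075833)^−36) = $2,412.36.
Refinanced payment = 60,650.42 × 0.0061250 / (1 − (1+0.0061250)^−36) = $1,882.43.
Monthly savings = $2,412.36 − $1,882.43 = $529.93.
Break-even = $1,700.00 / $529.93 = 3.21 → 4 months.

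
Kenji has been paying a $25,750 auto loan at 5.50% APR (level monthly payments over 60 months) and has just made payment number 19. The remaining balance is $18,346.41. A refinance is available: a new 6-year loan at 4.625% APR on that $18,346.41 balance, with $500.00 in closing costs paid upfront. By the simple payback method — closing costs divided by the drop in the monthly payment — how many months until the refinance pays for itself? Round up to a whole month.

3 months

Current payment = 25,750 × 5.5%/12 / (1 − (1+0.0045833)^−60) = $491.85.
Refinanced payment = 18,346.41 × 0.0038542 / (1 − (1+0.0038542)^−72) = $292.29.
Monthly savings = $491.85 − $292.29 = $199.56.
Break-even = $500.00 / $199.56 = 2.51 → 3 months.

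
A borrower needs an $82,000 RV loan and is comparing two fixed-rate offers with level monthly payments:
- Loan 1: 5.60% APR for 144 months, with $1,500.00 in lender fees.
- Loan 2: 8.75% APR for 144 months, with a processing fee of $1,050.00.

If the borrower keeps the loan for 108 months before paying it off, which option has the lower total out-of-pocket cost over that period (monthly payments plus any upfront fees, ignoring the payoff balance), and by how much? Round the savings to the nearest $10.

Loan 1 by $14,490

Loan 1: monthly rate = 5.6%/12 = 0.0046667; payment = 82,000 × 0.0046667 / (1 − (1+0.0046667)^−144) = $783.33.
Loan 2: monthly rate = 8.75%/12 = 0.0072917; payment = 82,000 × 0.0072917 / (1 − (1+0.0072917)^−144) = $921.68.
Over 108 months: Loan 1 costs 108 × $783.33 + $1,500.00 = $86,099.64; Loan 2 costs 108 × $921.68 + $1,050.00 = $100,591.44.
Loan 1 is cheaper by $100,591.44 − $86,099.64 = $14,491.80.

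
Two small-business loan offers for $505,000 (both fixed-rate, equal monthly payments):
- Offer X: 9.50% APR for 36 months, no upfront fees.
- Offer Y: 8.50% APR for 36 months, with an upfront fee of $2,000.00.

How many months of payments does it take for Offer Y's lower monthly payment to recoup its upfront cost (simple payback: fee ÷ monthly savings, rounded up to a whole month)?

9 months

Offer X: at 9.50% the monthly rate is 0.0079167, so the payment is 505,000 × 0.0079167 / (1 − 1.0079167^−36) = $16,176.64.
Offer Y: monthly rate = 8.5%/12 = 0.0070833; payment = 505,000 × 0.0070833 / (1 − (1+0.0070833)^−36) = $15,941.61.
Monthly savings = $16,176.64 − $15,941.61 = $235.03.
Break-even = $2,000.00 / $235.03 = 8.51 → 9 months.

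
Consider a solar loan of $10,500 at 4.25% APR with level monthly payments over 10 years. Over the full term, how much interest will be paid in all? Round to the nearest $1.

At 4.25% the monthly rate is 0.0035417, so the payment is 10,500 × 0.0035417 / (1 − 1.0035417^−120) = $107.56.
Total paid = 120 × $107.56 = $12,907.20; interest = $12,907.20 − $10,500 = $2,407.20.

$2,407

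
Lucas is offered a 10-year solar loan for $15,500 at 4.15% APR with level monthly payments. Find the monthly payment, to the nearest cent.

$158.04

At 4.15% the monthly rate is 0.0034583, so the payment is 15,500 × 0.0034583 / (1 − 1.0034583^−120) = $158.04.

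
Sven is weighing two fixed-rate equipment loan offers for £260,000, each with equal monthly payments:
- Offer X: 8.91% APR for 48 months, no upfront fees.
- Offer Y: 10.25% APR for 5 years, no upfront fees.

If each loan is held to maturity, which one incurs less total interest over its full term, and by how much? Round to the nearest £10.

Offer X: at 8.91% the monthly rate is 0.0074250, so the payment is 260,000 × 0.0074250 / (1 − 1.0074250^−48) = £6,459.01.
Total interest on Offer X = 48 × £6,459.01 − £260,000 = £50,032.48.
Offer Y: monthly rate = 10.25%/12 = 0.0085417; payment = 260,000 × 0.0085417 / (1 − (1+0.0085417)^−60) = £5,556.27.
Total interest on Offer Y = 60 × £5,556.27 − £260,000 = £73,376.20.
Offer X is lower by £23,343.72.

Offer X by £23,340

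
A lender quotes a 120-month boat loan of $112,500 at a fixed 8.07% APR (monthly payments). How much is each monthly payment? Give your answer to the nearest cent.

At 8.07% the monthly rate is 0.0067250, so the payment is 112,500 × 0.0067250 / (1 − 1.0067250^−120) = $1,369.10.

$1,369.10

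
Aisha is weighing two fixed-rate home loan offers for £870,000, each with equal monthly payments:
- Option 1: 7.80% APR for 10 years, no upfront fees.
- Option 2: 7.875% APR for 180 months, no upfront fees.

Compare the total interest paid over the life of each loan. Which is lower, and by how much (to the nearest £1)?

Option 1 by £229,618

Option 1: at 7.80% the monthly rate is 0.0065000, so the payment is 870,000 × 0.0065000 / (1 − 1.0065000^−120) = £10,463.78.
Total interest on Option 1 = 120 × £10,463.78 − £870,000 = £385,653.60.
Option 2: monthly rate = 7.875%/12 = 0.0065625; payment = 870,000 × 0.0065625 / (1 − (1+0.0065625)^−180) = £8,251.51.
Total interest on Option 2 = 180 × £8,251.51 − £870,000 = £615,271.80.
Option 1 is lower by £229,618.20.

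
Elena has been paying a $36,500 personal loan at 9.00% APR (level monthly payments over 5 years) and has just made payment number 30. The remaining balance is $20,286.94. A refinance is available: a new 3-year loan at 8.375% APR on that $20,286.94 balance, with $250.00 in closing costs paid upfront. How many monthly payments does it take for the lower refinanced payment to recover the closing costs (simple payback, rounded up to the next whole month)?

Current payment = 36,500 × 9%/12 / (1 − (1+0.0075000)^−60) = $757.68.
Refinanced payment = 20,286.94 × 0.0069792 / (1 − (1+0.0069792)^−36) = $639.23.
Monthly savings = $757.68 − $639.23 = $118.45.
Break-even = $250.00 / $118.45 = 2.11 → 3 months.

3 months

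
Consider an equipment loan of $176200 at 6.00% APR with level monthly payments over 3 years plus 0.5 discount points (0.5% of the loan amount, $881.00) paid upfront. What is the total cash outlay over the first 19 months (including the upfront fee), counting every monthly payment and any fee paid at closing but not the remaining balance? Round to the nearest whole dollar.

Monthly rate = 6%/12 = 0.0050000; payment = 176,200 × 0.0050000 / (1 − (1+0.0050000)^−36) = $5,360.35.
Total outlay = 19 × $5,360.35 + $881.00 = $102,727.65.

$102,728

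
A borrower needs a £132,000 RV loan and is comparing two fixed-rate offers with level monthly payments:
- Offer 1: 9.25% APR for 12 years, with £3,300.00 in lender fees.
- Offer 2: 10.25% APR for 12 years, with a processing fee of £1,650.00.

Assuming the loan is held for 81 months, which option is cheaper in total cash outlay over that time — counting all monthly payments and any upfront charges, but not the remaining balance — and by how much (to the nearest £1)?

Offer 1: at 9.25% the monthly rate is 0.0077083, so the payment is 132,000 × 0.0077083 / (1 − 1.0077083^−144) = £1,520.85.
Offer 2: monthly rate = 10.25%/12 = 0.0085417; payment = 132,000 × 0.0085417 / (1 − (1+0.0085417)^−144) = £1,596.63.
Over 81 months: Offer 1 costs 81 × £1,520.85 + £3,300.00 = £126,488.85; Offer 2 costs 81 × £1,596.63 + £1,650.00 = £130,977.03.
Offer 1 is cheaper by £130,977.03 − £126,488.85 = £4,488.18.

Offer 1 by £4,488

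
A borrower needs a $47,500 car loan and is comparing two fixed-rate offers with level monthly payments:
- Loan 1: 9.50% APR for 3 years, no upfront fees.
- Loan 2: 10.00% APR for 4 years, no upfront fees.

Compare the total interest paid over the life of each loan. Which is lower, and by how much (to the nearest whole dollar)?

Loan 1: monthly rate = 9.5%/12 = 0.0079167; payment = 47,500 × 0.0079167 / (1 − (1+0.0079167)^−36) = $1,521.57.
Total interest on Loan 1 = 36 × $1,521.57 − $47,500 = $7,276.52.
Loan 2: monthly rate = 10%/12 = 0.0083333; payment = 47,500 × 0.0083333 / (1 − (1+0.0083333)^−48) = $1,204.72.
Total interest on Loan 2 = 48 × $1,204.72 − $47,500 = $10,326.56.
Loan 1 is lower by $3,050.04.

Loan 1 by $3,050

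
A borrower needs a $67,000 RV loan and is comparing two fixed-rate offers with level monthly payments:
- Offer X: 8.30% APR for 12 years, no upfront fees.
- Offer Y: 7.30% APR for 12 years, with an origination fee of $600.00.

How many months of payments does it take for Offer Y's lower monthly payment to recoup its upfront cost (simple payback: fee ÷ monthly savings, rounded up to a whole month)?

Offer X: at 8.30% the monthly rate is 0.0069167, so the payment is 67,000 × 0.0069167 / (1 − 1.0069167^−144) = $736.31.
Offer Y: monthly rate = 7.3%/12 = 0.0060833; payment = 67,000 × 0.0060833 / (1 − (1+0.0060833)^−144) = $699.78.
Monthly savings = $736.31 − $699.78 = $36.53.
Break-even = $600.00 / $36.53 = 16.42 → 17 months.

17 months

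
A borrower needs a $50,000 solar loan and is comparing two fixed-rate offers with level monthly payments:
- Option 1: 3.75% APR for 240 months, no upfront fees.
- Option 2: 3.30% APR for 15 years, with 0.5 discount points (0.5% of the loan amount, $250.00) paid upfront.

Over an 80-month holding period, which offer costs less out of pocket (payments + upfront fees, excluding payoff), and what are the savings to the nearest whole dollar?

Option 1: at 3.75% the monthly rate is 0.0031250, so the payment is 50,000 × 0.0031250 / (1 − 1.0031250^−240) = $296.44.
Option 2: monthly rate = 3.3%/12 = 0.0027500; payment = 50,000 × 0.0027500 / (1 − (1+0.0027500)^−180) = $352.55.
Over 80 months: Option 1 costs 80 × $296.44 = $23,715.20; Option 2 costs 80 × $352.55 + $250.00 = $28,454.00.
Option 1 is cheaper by $28,454.00 − $23,715.20 = $4,738.80.

Option 1 by $4,739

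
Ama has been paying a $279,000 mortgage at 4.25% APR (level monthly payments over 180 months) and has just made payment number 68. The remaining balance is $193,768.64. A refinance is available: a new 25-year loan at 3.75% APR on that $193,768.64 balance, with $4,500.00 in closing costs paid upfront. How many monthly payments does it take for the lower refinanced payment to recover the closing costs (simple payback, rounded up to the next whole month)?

5 months

Current payment = 279,000 × 4.25%/12 / (1 − (1+0.0035417)^−180) = $2,098.86.
Refinanced payment = 193,768.64 × 0.0031250 / (1 − (1+0.0031250)^−300) = $996.23.
Monthly savings = $2,098.86 − $996.23 = $1,102.63.
Break-even = $4,500.00 / $1,102.63 = 4.08 → 5 months.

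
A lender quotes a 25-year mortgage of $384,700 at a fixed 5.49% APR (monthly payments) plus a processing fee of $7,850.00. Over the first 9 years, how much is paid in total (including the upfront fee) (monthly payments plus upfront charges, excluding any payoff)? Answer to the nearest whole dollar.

$262,741

At 5.49% the monthly rate is 0.0045750, so the payment is 384,700 × 0.0045750 / (1 − 1.0045750^−300) = $2,360.10.
Total outlay = 108 × $2,360.10 + $7,850.00 = $262,740.80.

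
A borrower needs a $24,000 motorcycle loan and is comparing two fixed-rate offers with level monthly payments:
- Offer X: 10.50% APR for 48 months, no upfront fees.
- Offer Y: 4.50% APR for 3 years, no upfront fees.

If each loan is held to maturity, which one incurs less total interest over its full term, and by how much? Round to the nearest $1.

Offer X: monthly rate = 10.5%/12 = 0.0087500; payment = 24,000 × 0.0087500 / (1 − (1+0.0087500)^−48) = $614.48.
Total interest on Offer X = 48 × $614.48 − $24,000 = $5,495.04.
Offer Y: at 4.50% the monthly rate is 0.0037500, so the payment is 24,000 × 0.0037500 / (1 − 1.0037500^−36) = $713.93.
Total interest on Offer Y = 36 × $713.93 − $24,000 = $1,701.48.
Offer Y is lower by $3,793.56.

Offer Y by $3,794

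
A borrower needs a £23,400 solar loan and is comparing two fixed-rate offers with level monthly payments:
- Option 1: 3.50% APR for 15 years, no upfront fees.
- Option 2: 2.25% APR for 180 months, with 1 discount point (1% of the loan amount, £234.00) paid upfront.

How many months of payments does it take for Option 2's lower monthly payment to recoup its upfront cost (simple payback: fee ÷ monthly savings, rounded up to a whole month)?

17 months

Option 1: monthly rate = 3.5%/12 = 0.0029167; payment = 23,400 × 0.0029167 / (1 − (1+0.0029167)^−180) = £167.28.
Option 2: monthly rate = 2.25%/12 = 0.0018750; payment = 23,400 × 0.0018750 / (1 − (1+0.0018750)^−180) = £153.29.
Monthly savings = £167.28 − £153.29 = £13.99.
Break-even = £234.00 / £13.99 = 16.73 → 17 months.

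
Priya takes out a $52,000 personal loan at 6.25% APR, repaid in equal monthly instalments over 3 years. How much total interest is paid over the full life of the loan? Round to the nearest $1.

Monthly rate = 6.25%/12 = 0.0052083; payment = 52,000 × 0.0052083 / (1 − (1+0.0052083)^−36) = $1,587.84.
Total paid = 36 × $1,587.84 = $57,162.24; interest = $57,162.24 − $52,000 = $5,162.24.

$5,162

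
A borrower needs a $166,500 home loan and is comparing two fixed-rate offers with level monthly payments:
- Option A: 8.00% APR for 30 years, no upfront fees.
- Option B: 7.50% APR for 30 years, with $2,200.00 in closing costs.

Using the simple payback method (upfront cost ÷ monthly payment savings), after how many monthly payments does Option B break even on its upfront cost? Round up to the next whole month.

Option A: at 8.00% the monthly rate is 0.0066667, so the payment is 166,500 × 0.0066667 / (1 − 1.0066667^−360) = $1,221.72.
Option B: at 7.50% the monthly rate is 0.0062500, so the payment is 166,500 × 0.0062500 / (1 − 1.0062500^−360) = $1,164.19.
Monthly savings = $1,221.72 − $1,164.19 = $57.53.
Break-even = $2,200.00 / $57.53 = 38.24 → 39 months.

39 months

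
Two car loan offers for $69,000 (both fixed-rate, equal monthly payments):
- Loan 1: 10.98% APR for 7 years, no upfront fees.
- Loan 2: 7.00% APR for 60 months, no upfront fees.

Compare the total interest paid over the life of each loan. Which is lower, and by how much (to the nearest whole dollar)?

Loan 2 by $17,204

Loan 1: monthly rate = 10.98%/12 = 0.0091500; payment = 69,000 × 0.0091500 / (1 − (1+0.0091500)^−84) = $1,180.72.
Total interest on Loan 1 = 84 × $1,180.72 − $69,000 = $30,180.48.
Loan 2: monthly rate = 7%/12 = 0.0058333; payment = 69,000 × 0.0058333 / (1 − (1+0.0058333)^−60) = $1,366.28.
Total interest on Loan 2 = 60 × $1,366.28 − $69,000 = $12,976.80.
Loan 2 is lower by $17,203.68.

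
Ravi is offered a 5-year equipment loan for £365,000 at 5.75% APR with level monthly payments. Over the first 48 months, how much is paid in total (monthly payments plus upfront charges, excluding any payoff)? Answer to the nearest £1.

Monthly rate = 5.75%/12 = 0.0047917; payment = 365,000 × 0.0047917 / (1 − (1+0.0047917)^−60) = £7,014.12.
Total outlay = 48 × £7,014.12 = £336,677.76.

£336,678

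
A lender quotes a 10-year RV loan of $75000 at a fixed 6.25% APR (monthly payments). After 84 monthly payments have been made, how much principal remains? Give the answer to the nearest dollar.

$27,578

With monthly rate i = 6.25%/12 = 0.0052083, the balance after k of n payments is P · [(1+i)^n − (1+i)^k] / [(1+i)^n − 1].
(1+0.0052083)^120 = 1.86521817 and (1+0.0052083)^84 = 1.54707278, so the balance is 75,000 × (1.86521817 − 1.54707278) / (1.86521817 − 1) = $27,577.90.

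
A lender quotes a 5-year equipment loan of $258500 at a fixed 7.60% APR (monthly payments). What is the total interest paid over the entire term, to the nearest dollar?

$53,026

At 7.60% the monthly rate is 0.0063333, so the payment is 258,500 × 0.0063333 / (1 − 1.0063333^−60) = $5,192.10.
Total paid = 60 × $5,192.10 = $311,526.00; interest = $311,526.00 − $258,500 = $53,026.00.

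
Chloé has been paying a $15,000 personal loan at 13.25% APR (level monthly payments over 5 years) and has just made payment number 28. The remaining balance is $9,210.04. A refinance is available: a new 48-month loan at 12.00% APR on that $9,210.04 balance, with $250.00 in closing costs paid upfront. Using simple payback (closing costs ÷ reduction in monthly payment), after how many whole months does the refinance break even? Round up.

Current payment = 15,000 × 13.25%/12 / (1 − (1+0.0110417)^−60) = $343.22.
Refinanced payment = 9,210.04 × 0.0100000 / (1 − (1+0.0100000)^−48) = $242.54.
Monthly savings = $343.22 − $242.54 = $100.68.
Break-even = $250.00 / $100.68 = 2.48 → 3 months.

3 months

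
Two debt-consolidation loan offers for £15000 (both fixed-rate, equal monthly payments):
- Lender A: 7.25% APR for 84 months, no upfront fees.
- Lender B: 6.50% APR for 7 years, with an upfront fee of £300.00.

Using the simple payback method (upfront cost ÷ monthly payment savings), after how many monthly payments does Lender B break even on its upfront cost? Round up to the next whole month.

55 months

Lender A: monthly rate = 7.25%/12 = 0.0060417; payment = 15,000 × 0.0060417 / (1 − (1+0.0060417)^−84) = £228.23.
Lender B: monthly rate = 6.5%/12 = 0.0054167; payment = 15,000 × 0.0054167 / (1 − (1+0.0054167)^−84) = £222.74.
Monthly savings = £228.23 − £222.74 = £5.49.
Break-even = £300.00 / £5.49 = 54.64 → 55 months.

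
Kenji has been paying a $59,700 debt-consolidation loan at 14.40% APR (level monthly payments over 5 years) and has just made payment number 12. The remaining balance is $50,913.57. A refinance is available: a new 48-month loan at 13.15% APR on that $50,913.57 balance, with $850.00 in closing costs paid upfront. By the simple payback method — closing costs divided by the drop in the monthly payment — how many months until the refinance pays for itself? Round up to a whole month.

27 months

Current payment = 59,700 × 14.4%/12 / (1 − (1+0.0120000)^−60) = $1,401.53.
Refinanced payment = 50,913.57 × 0.0109583 / (1 − (1+0.0109583)^−48) = $1,369.68.
Monthly savings = $1,401.53 − $1,369.68 = $31.85.
Break-even = $850.00 / $31.85 = 26.69 → 27 months.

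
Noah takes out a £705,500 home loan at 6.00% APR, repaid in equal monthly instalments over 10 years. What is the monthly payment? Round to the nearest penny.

At 6.00% the monthly rate is 0.0050000, so the payment is 705,500 × 0.0050000 / (1 − 1.0050000^−120) = £7,832.50.

£7,832.50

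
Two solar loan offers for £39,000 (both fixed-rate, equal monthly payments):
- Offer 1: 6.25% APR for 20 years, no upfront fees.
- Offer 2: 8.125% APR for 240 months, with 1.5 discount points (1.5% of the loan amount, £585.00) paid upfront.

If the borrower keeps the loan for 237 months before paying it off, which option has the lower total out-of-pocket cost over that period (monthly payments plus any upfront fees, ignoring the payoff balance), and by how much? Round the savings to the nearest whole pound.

Offer 1 by £11,058

Offer 1: monthly rate = 6.25%/12 = 0.0052083; payment = 39,000 × 0.0052083 / (1 − (1+0.0052083)^−240) = £285.06.
Offer 2: monthly rate = 8.125%/12 = 0.0067708; payment = 39,000 × 0.0067708 / (1 − (1+0.0067708)^−240) = £329.25.
Over 237 months: Offer 1 costs 237 × £285.06 = £67,559.22; Offer 2 costs 237 × £329.25 + £585.00 = £78,617.25.
Offer 1 is cheaper by £78,617.25 − £67,559.22 = £11,058.03.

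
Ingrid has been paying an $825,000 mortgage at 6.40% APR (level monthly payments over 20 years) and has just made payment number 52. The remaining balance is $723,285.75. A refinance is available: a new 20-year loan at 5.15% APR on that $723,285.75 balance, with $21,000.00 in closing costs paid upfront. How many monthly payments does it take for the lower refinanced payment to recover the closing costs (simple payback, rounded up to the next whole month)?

Current payment = 825,000 × 6.4%/12 / (1 − (1+0.0053333)^−240) = $6,102.50.
Refinanced payment = 723,285.75 × 0.0042917 / (1 − (1+0.0042917)^−240) = $4,833.50.
Monthly savings = $6,102.50 − $4,833.50 = $1,269.00.
Break-even = $21,000.00 / $1,269.00 = 16.55 → 17 months.

17 months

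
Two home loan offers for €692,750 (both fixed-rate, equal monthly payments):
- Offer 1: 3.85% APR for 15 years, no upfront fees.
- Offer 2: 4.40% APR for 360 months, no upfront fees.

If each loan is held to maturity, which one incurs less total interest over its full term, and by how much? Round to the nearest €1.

Offer 1: at 3.85% the monthly rate is 0.0032083, so the payment is 692,750 × 0.0032083 / (1 − 1.0032083^−180) = €5,072.27.
Total interest on Offer 1 = 180 × €5,072.27 − €692,750 = €220,258.60.
Offer 2: monthly rate = 4.4%/12 = 0.0036667; payment = 692,750 × 0.0036667 / (1 − (1+0.0036667)^−360) = €3,469.02.
Total interest on Offer 2 = 360 × €3,469.02 − €692,750 = €556,097.20.
Offer 1 is lower by €335,838.60.

Offer 1 by €335,839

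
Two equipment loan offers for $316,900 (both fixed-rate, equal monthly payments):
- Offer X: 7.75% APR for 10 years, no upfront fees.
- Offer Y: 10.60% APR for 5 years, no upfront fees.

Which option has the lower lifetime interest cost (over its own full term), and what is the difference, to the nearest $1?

Offer X: at 7.75% the monthly rate is 0.0064583, so the payment is 316,900 × 0.0064583 / (1 − 1.0064583^−120) = $3,803.14.
Total interest on Offer X = 120 × $3,803.14 − $316,900 = $139,476.80.
Offer Y: at 10.60% the monthly rate is 0.0088333, so the payment is 316,900 × 0.0088333 / (1 − 1.0088333^−60) = $6,827.13.
Total interest on Offer Y = 60 × $6,827.13 − $316,900 = $92,727.80.
Offer Y is lower by $46,749.00.

Offer Y by $46,749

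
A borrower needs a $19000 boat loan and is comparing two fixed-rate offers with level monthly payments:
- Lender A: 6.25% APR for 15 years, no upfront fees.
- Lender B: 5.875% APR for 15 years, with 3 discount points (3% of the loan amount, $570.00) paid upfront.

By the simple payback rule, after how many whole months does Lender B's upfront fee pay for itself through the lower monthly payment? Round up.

148 months

Lender A: at 6.25% the monthly rate is 0.0052083, so the payment is 19,000 × 0.0052083 / (1 − 1.0052083^−180) = $162.91.
Lender B: at 5.875% the monthly rate is 0.0048958, so the payment is 19,000 × 0.0048958 / (1 − 1.0048958^−180) = $159.05.
Monthly savings = $162.91 − $159.05 = $3.86.
Break-even = $570.00 / $3.86 = 147.67 → 148 months.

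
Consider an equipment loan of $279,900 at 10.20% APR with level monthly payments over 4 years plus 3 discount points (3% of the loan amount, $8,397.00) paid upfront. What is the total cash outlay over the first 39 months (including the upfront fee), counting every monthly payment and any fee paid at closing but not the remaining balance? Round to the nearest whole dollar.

Monthly rate = 10.2%/12 = 0.0085000; payment = 279,900 × 0.0085000 / (1 − (1+0.0085000)^−48) = $7,125.90.
Total outlay = 39 × $7,125.90 + $8,397.00 = $286,307.10.

$286,307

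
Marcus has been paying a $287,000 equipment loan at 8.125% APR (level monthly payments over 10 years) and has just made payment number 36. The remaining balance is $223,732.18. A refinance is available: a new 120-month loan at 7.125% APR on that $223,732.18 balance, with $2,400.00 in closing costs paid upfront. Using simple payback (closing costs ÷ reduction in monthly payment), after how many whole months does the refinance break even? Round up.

3 months

Current payment = 287,000 × 8.125%/12 / (1 − (1+0.0067708)^−120) = $3,501.09.
Refinanced payment = 223,732.18 × 0.0059375 / (1 − (1+0.0059375)^−120) = $2,612.16.
Monthly savings = $3,501.09 − $2,612.16 = $888.93.
Break-even = $2,400.00 / $888.93 = 2.70 → 3 months.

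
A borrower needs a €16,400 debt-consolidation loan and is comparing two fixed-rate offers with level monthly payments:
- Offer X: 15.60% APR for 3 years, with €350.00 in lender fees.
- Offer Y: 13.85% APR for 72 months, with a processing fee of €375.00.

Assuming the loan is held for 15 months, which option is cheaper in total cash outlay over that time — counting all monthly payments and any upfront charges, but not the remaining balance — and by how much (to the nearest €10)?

Offer X: at 15.60% the monthly rate is 0.0130000, so the payment is 16,400 × 0.0130000 / (1 − 1.0130000^−36) = €573.34.
Offer Y: at 13.85% the monthly rate is 0.0115417, so the payment is 16,400 × 0.0115417 / (1 − 1.0115417^−72) = €336.62.
Over 15 months: Offer X costs 15 × €573.34 + €350.00 = €8,950.10; Offer Y costs 15 × €336.62 + €375.00 = €5,424.30.
Offer Y is cheaper by €8,950.10 − €5,424.30 = €3,525.80.

Offer Y by €3,530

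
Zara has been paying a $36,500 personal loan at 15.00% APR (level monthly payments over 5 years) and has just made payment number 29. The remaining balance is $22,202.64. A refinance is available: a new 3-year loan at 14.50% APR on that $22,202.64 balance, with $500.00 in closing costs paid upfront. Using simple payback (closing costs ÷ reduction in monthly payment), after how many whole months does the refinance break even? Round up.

Current payment = 36,500 × 15%/12 / (1 − (1+0.0125000)^−60) = $868.33.
Refinanced payment = 22,202.64 × 0.0120833 / (1 − (1+0.0120833)^−36) = $764.24.
Monthly savings = $868.33 − $764.24 = $104.09.
Break-even = $500.00 / $104.09 = 4.80 → 5 months.

5 months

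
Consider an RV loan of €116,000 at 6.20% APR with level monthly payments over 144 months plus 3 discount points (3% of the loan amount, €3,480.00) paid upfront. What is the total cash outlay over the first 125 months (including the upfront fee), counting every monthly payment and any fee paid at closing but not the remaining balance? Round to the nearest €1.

€146,484

Monthly rate = 6.2%/12 = 0.0051667; payment = 116,000 × 0.0051667 / (1 − (1+0.0051667)^−144) = €1,144.03.
Total outlay = 125 × €1,144.03 + €3,480.00 = €146,483.75.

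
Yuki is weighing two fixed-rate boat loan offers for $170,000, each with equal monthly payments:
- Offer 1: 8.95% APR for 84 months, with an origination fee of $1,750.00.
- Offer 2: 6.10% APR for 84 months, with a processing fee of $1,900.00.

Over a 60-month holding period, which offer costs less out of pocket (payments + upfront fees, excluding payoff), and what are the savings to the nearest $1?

Offer 1: at 8.95% the monthly rate is 0.0074583, so the payment is 170,000 × 0.0074583 / (1 − 1.0074583^−84) = $2,730.83.
Offer 2: at 6.10% the monthly rate is 0.0050833, so the payment is 170,000 × 0.0050833 / (1 − 1.0050833^−84) = $2,491.61.
Over 60 months: Offer 1 costs 60 × $2,730.83 + $1,750.00 = $165,599.80; Offer 2 costs 60 × $2,491.61 + $1,900.00 = $151,396.60.
Offer 2 is cheaper by $165,599.80 − $151,396.60 = $14,203.20.

Offer 2 by $14,203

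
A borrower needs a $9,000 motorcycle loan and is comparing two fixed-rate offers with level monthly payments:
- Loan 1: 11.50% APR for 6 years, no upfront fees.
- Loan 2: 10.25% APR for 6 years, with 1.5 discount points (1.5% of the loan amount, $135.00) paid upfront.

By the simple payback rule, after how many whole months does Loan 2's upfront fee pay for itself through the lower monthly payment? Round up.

24 months

Loan 1: at 11.50% the monthly rate is 0.0095833, so the payment is 9,000 × 0.0095833 / (1 − 1.0095833^−72) = $173.62.
Loan 2: monthly rate = 10.25%/12 = 0.0085417; payment = 9,000 × 0.0085417 / (1 − (1+0.0085417)^−72) = $167.87.
Monthly savings = $173.62 − $167.87 = $5.75.
Break-even = $135.00 / $5.75 = 23.48 → 24 months.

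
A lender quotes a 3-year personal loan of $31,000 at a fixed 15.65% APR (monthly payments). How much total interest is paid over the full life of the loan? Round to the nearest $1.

Monthly rate = 15.65%/12 = 0.0130417; payment = 31,000 × 0.0130417 / (1 − (1+0.0130417)^−36) = $1,084.52.
Total paid = 36 × $1,084.52 = $39,042.72; interest = $39,042.72 − $31,000 = $8,042.72.

$8,043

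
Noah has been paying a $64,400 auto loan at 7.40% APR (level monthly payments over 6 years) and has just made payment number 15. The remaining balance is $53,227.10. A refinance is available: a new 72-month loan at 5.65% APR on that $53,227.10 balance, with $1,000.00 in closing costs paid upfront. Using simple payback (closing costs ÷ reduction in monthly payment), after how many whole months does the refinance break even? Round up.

Current payment = 64,400 × 7.4%/12 / (1 − (1+0.0061667)^−72) = $1,110.37.
Refinanced payment = 53,227.10 × 0.0047083 / (1 − (1+0.0047083)^−72) = $873.36.
Monthly savings = $1,110.37 − $873.36 = $237.01.
Break-even = $1,000.00 / $237.01 = 4.22 → 5 months.

5 months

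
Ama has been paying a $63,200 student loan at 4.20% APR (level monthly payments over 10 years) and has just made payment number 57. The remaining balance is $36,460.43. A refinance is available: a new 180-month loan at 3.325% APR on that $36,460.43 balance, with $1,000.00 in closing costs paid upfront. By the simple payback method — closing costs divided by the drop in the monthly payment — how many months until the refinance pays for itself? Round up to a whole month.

Current payment = 63,200 × 4.2%/12 / (1 − (1+0.0035000)^−120) = $645.89.
Refinanced payment = 36,460.43 × 0.0027708 / (1 − (1+0.0027708)^−180) = $257.53.
Monthly savings = $645.89 − $257.53 = $388.36.
Break-even = $1,000.00 / $388.36 = 2.57 → 3 months.

3 months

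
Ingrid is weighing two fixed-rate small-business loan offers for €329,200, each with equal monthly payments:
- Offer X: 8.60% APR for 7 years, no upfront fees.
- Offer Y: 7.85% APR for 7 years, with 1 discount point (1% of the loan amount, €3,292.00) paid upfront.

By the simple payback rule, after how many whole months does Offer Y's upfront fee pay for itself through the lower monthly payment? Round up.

27 months

Offer X: at 8.60% the monthly rate is 0.0071667, so the payment is 329,200 × 0.0071667 / (1 − 1.0071667^−84) = €5,229.94.
Offer Y: at 7.85% the monthly rate is 0.0065417, so the payment is 329,200 × 0.0065417 / (1 − 1.0065417^−84) = €5,106.41.
Monthly savings = €5,229.94 − €5,106.41 = €123.53.
Break-even = €3,292.00 / €123.53 = 26.65 → 27 months.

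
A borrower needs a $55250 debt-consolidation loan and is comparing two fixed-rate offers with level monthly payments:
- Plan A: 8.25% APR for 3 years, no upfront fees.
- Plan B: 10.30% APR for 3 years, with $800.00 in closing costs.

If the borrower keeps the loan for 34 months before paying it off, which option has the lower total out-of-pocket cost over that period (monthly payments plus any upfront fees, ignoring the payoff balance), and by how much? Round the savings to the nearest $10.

Plan A by $2,600

Plan A: at 8.25% the monthly rate is 0.0068750, so the payment is 55,250 × 0.0068750 / (1 − 1.0068750^−36) = $1,737.71.
Plan B: monthly rate = 10.3%/12 = 0.0085833; payment = 55,250 × 0.0085833 / (1 − (1+0.0085833)^−36) = $1,790.55.
Over 34 months: Plan A costs 34 × $1,737.71 = $59,082.14; Plan B costs 34 × $1,790.55 + $800.00 = $61,678.70.
Plan A is cheaper by $61,678.70 − $59,082.14 = $2,596.56.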